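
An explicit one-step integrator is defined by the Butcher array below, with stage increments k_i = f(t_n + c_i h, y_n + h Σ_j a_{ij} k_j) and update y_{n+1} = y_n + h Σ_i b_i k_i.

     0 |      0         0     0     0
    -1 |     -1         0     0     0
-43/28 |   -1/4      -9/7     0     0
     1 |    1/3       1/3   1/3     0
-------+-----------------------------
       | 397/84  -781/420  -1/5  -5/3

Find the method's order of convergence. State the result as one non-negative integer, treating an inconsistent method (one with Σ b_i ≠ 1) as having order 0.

b = (397/84, -781/420, -1/5, -5/3)
c = (0, -1, -43/28, 1)
Ac = (0, 0, 9/7, -71/84)
Σ b_i: 397/84·1 + (-781/420)·1 + (-1/5)·1 + (-5/3)·1 = 1 ✓
b·c: (-781/420)·(-1) + (-1/5)·(-43/28) + (-5/3)·1 = 1/2 ✓
b·c²: (-781/420)·1 + (-1/5)·1849/784 + (-5/3)·1 = -9403/2352 ≠ 1/3 ⇒ order 2.
b·Ac: (-1/5)·9/7 + (-5/3)·(-71/84) = 1451/1260 ≠ 1/6

2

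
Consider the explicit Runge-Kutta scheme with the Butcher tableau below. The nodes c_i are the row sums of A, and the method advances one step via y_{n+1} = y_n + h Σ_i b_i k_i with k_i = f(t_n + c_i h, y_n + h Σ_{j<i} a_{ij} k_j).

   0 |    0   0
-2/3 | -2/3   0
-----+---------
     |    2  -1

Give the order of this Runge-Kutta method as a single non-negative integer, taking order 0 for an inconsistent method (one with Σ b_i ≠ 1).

b = (2, -1)
c = (0, -2/3)
Σ b_i: 2·1 + (-1)·1 = 1 ✓
b·c: (-1)·(-2/3) = 2/3 ≠ 1/2 ⇒ order 1.

1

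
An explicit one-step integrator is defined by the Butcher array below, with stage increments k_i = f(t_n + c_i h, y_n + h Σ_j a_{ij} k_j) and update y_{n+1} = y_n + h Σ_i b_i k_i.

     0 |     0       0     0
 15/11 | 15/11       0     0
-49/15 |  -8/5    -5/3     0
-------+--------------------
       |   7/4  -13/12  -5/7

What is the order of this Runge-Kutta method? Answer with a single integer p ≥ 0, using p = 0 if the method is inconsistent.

0

b = (7/4, -13/12, -5/7)
c = (0, 15/11, -49/15)
Ac = (0, 0, -25/11)
Σ b_i: 7/4·1 + (-13/12)·1 + (-5/7)·1 = -1/21 ≠ 1 ⇒ order 0.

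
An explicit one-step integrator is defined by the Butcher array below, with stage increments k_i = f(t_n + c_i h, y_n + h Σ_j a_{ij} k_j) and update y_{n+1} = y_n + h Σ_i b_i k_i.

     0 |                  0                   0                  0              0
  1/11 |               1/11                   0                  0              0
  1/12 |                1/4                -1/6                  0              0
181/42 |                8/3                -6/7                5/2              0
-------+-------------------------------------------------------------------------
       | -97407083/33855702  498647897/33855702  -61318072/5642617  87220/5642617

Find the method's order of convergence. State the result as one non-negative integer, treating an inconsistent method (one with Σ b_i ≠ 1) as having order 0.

b = (-97407083/33855702, 498647897/33855702, -61318072/5642617, 87220/5642617)
c = (0, 1/11, 1/12, 181/42)
Ac = (0, 0, -1/66, 241/1848)
Σ b_i: (-97407083/33855702)·1 + 498647897/33855702·1 + (-61318072/5642617)·1 + 87220/5642617·1 = 1 ✓
b·c: 498647897/33855702·1/11 + (-61318072/5642617)·1/12 + 87220/5642617·181/42 = 1/2 ✓
b·c²: 498647897/33855702·1/121 + (-61318072/5642617)·1/144 + 87220/5642617·32761/1764 = 1/3 ✓
b·Ac: (-61318072/5642617)·(-1/66) + 87220/5642617·241/1848 = 1/6 ✓
b·c³: 498647897/33855702·1/1331 + (-61318072/5642617)·1/1728 + 87220/5642617·5929741/74088 = 116552648701/93848005944 ≠ 1/4 ⇒ order 3.
b·(c∘Ac): (-61318072/5642617)·(-1/792) + 87220/5642617·43621/77616 = 16690127/744825444 ≠ 1/8
b·Ac²: (-61318072/5642617)·(-1/726) + 87220/5642617·2507/243936 = 67602379/4468952664 ≠ 1/12
b·A²c: 87220/5642617·(-5/132) = -109025/186206361 ≠ 1/24

3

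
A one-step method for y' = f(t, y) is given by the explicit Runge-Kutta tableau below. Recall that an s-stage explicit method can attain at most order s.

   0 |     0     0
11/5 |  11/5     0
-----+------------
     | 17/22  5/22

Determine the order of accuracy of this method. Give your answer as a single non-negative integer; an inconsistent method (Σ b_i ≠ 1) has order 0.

b = (17/22, 5/22)
c = (0, 11/5)
Σ b_i: 17/22·1 + 5/22·1 = 1 ✓
b·c: 5/22·11/5 = 1/2 ✓; 2 stages ⇒ order 2.

2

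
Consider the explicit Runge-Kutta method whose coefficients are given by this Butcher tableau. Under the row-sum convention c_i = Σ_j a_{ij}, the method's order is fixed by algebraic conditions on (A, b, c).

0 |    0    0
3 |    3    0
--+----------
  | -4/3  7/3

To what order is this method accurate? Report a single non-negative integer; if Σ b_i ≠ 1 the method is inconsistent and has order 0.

1

b = (-4/3, 7/3)
c = (0, 3)
Σ b_i: (-4/3)·1 + 7/3·1 = 1 ✓
b·c: 7/3·3 = 7 ≠ 1/2 ⇒ order 1.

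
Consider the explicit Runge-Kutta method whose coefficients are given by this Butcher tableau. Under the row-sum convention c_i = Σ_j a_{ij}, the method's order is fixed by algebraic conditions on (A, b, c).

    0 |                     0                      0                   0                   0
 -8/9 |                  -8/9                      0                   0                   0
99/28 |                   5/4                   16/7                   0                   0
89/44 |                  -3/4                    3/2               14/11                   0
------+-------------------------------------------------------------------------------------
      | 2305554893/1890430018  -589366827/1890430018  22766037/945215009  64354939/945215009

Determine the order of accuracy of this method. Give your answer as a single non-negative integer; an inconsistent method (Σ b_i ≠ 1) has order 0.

b = (2305554893/1890430018, -589366827/1890430018, 22766037/945215009, 64354939/945215009)
c = (0, -8/9, 99/28, 89/44)
Ac = (0, 0, -128/63, 19/6)
Σ b_i: 2305554893/1890430018·1 + (-589366827/1890430018)·1 + 22766037/945215009·1 + 64354939/945215009·1 = 1 ✓
b·c: (-589366827/1890430018)·(-8/9) + 22766037/945215009·99/28 + 64354939/945215009·89/44 = 1/2 ✓
b·c²: (-589366827/1890430018)·64/81 + 22766037/945215009·9801/784 + 64354939/945215009·7921/1936 = 1/3 ✓
b·Ac: 22766037/945215009·(-128/63) + 64354939/945215009·19/6 = 1/6 ✓
b·c³: (-589366827/1890430018)·(-512/729) + 22766037/945215009·970299/21952 + 64354939/945215009·704969/85184 = 116147033342063/62883264118752 ≠ 1/4 ⇒ order 3.
b·(c∘Ac): 22766037/945215009·(-352/49) + 64354939/945215009·1691/264 = 5968058635/22685160216 ≠ 1/8
b·Ac²: 22766037/945215009·1024/567 + 64354939/945215009·25849/1512 = 1725677276579/1429165093608 ≠ 1/12
b·A²c: 64354939/945215009·(-256/99) = -1497714944/8506935081 ≠ 1/24

3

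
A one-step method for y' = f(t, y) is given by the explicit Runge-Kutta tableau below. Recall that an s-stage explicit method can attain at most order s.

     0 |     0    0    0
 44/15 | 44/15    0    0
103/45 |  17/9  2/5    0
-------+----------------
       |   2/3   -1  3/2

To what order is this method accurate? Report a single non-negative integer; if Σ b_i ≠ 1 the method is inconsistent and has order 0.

b = (2/3, -1, 3/2)
c = (0, 44/15, 103/45)
Ac = (0, 0, 88/75)
Σ b_i: 2/3·1 + (-1)·1 + 3/2·1 = 7/6 ≠ 1 ⇒ order 0.

0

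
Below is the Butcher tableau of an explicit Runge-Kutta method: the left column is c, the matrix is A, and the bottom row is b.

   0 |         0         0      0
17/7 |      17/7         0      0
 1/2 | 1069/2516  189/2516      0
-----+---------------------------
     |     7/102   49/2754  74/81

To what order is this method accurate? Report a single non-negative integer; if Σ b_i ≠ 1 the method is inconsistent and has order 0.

3

b = (7/102, 49/2754, 74/81)
c = (0, 17/7, 1/2)
Ac = (0, 0, 27/148)
Σ b_i: 7/102·1 + 49/2754·1 + 74/81·1 = 1 ✓
b·c: 49/2754·17/7 + 74/81·1/2 = 1/2 ✓
b·c²: 49/2754·289/49 + 74/81·1/4 = 1/3 ✓
b·Ac: 74/81·27/148 = 1/6 ✓; 3 stages ⇒ order 3.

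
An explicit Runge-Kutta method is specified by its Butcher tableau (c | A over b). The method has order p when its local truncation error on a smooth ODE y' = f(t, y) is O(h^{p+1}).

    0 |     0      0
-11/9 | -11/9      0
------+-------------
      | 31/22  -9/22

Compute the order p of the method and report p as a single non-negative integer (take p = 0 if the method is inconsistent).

b = (31/22, -9/22)
c = (0, -11/9)
Σ b_i: 31/22·1 + (-9/22)·1 = 1 ✓
b·c: (-9/22)·(-11/9) = 1/2 ✓; 2 stages ⇒ order 2.

2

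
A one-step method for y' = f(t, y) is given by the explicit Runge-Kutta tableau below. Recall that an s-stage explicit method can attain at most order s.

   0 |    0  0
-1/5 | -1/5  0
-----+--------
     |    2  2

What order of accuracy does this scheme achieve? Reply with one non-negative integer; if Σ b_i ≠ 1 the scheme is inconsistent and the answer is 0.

0

b = (2, 2)
c = (0, -1/5)
Σ b_i: 2·1 + 2·1 = 4 ≠ 1 ⇒ order 0.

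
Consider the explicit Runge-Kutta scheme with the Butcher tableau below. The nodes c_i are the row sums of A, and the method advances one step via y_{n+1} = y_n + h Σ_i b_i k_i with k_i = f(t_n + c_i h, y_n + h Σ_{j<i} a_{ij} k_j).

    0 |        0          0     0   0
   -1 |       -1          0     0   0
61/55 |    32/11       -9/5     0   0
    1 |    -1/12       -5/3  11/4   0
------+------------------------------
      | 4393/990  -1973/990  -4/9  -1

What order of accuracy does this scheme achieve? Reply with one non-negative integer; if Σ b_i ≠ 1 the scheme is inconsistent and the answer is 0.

2

b = (4393/990, -1973/990, -4/9, -1)
c = (0, -1, 61/55, 1)
Ac = (0, 0, 9/5, 283/60)
Σ b_i: 4393/990·1 + (-1973/990)·1 + (-4/9)·1 + (-1)·1 = 1 ✓
b·c: (-1973/990)·(-1) + (-4/9)·61/55 + (-1)·1 = 1/2 ✓
b·c²: (-1973/990)·1 + (-4/9)·3721/3025 + (-1)·1 = -192733/54450 ≠ 1/3 ⇒ order 2.
b·Ac: (-4/9)·9/5 + (-1)·283/60 = -331/60 ≠ 1/6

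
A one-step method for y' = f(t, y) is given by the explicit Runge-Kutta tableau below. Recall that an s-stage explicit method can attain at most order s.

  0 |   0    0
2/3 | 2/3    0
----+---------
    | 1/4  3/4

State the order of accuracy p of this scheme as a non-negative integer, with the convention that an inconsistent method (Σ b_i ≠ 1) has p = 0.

2

b = (1/4, 3/4)
c = (0, 2/3)
Σ b_i: 1/4·1 + 3/4·1 = 1 ✓
b·c: 3/4·2/3 = 1/2 ✓; 2 stages ⇒ order 2.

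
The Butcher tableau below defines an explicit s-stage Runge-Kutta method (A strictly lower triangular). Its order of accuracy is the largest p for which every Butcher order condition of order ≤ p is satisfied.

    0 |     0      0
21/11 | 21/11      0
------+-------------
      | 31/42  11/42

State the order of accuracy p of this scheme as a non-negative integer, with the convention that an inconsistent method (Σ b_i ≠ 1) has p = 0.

b = (31/42, 11/42)
c = (0, 21/11)
Σ b_i: 31/42·1 + 11/42·1 = 1 ✓
b·c: 11/42·21/11 = 1/2 ✓; 2 stages ⇒ order 2.

2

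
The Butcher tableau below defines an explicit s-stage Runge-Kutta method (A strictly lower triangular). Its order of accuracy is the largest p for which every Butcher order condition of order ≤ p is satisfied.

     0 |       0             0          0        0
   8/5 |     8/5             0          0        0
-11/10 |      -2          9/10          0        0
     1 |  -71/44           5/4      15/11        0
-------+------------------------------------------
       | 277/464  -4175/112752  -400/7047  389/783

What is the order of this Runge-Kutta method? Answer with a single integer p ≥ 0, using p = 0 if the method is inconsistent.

b = (277/464, -4175/112752, -400/7047, 389/783)
c = (0, 8/5, -11/10, 1)
Ac = (0, 0, 36/25, 1/2)
Σ b_i: 277/464·1 + (-4175/112752)·1 + (-400/7047)·1 + 389/783·1 = 1 ✓
b·c: (-4175/112752)·8/5 + (-400/7047)·(-11/10) + 389/783·1 = 1/2 ✓
b·c²: (-4175/112752)·64/25 + (-400/7047)·121/100 + 389/783·1 = 1/3 ✓
b·Ac: (-400/7047)·36/25 + 389/783·1/2 = 1/6 ✓
b·c³: (-4175/112752)·512/125 + (-400/7047)·(-1331/1000) + 389/783·1 = 61/145 ≠ 1/4 ⇒ order 3.
b·(c∘Ac): (-400/7047)·(-198/125) + 389/783·1/2 = 883/2610 ≠ 1/8
b·Ac²: (-400/7047)·288/125 + 389/783·97/20 = 793/348 ≠ 1/12
b·A²c: 389/783·108/55 = 1556/1595 ≠ 1/24

3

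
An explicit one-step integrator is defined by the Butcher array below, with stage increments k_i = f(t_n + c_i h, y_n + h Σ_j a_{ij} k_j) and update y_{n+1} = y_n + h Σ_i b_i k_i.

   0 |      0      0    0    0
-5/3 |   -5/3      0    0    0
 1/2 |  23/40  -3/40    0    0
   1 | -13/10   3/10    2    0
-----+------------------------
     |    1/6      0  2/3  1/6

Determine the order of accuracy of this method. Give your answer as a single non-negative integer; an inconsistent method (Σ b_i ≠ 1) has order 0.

4

b = (1/6, 0, 2/3, 1/6)
c = (0, -5/3, 1/2, 1)
Ac = (0, 0, 1/8, 1/2)
Σ b_i: 1/6·1 + 2/3·1 + 1/6·1 = 1 ✓
b·c: 2/3·1/2 + 1/6·1 = 1/2 ✓
b·c²: 2/3·1/4 + 1/6·1 = 1/3 ✓
b·Ac: 2/3·1/8 + 1/6·1/2 = 1/6 ✓
b·c³: 2/3·1/8 + 1/6·1 = 1/4 ✓
b·(c∘Ac): 2/3·1/16 + 1/6·1/2 = 1/8 ✓
b·Ac²: 2/3·(-5/24) + 1/6·4/3 = 1/12 ✓
b·A²c: 1/6·1/4 = 1/24 ✓; 4 stages ⇒ order 4.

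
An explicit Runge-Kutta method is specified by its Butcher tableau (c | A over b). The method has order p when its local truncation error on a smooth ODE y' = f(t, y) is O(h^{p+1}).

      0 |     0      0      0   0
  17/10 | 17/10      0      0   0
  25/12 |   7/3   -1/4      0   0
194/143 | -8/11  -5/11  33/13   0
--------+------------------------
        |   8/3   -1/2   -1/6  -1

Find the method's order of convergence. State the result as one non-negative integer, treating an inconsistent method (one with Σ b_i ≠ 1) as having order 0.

b = (8/3, -1/2, -1/6, -1)
c = (0, 17/10, 25/12, 194/143)
Ac = (0, 0, -17/40, 2583/572)
Σ b_i: 8/3·1 + (-1/2)·1 + (-1/6)·1 + (-1)·1 = 1 ✓
b·c: (-1/2)·17/10 + (-1/6)·25/12 + (-1)·194/143 = -131473/51480 ≠ 1/2 ⇒ order 1.

1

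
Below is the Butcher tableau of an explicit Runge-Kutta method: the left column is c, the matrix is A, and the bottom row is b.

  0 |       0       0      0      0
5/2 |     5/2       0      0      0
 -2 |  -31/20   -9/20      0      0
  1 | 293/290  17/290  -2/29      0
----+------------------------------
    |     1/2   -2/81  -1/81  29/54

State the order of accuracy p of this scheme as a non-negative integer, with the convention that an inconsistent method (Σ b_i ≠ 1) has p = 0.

4

b = (1/2, -2/81, -1/81, 29/54)
c = (0, 5/2, -2, 1)
Ac = (0, 0, -9/8, 33/116)
Σ b_i: 1/2·1 + (-2/81)·1 + (-1/81)·1 + 29/54·1 = 1 ✓
b·c: (-2/81)·5/2 + (-1/81)·(-2) + 29/54·1 = 1/2 ✓
b·c²: (-2/81)·25/4 + (-1/81)·4 + 29/54·1 = 1/3 ✓
b·Ac: (-1/81)·(-9/8) + 29/54·33/116 = 1/6 ✓
b·c³: (-2/81)·125/8 + (-1/81)·(-8) + 29/54·1 = 1/4 ✓
b·(c∘Ac): (-1/81)·9/4 + 29/54·33/116 = 1/8 ✓
b·Ac²: (-1/81)·(-45/16) + 29/54·21/232 = 1/12 ✓
b·A²c: 29/54·9/116 = 1/24 ✓; 4 stages ⇒ order 4.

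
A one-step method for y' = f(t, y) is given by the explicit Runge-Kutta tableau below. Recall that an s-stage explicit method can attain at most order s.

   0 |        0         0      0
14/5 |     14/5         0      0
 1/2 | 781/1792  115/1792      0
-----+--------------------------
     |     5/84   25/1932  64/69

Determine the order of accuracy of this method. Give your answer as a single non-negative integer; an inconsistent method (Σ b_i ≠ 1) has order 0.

b = (5/84, 25/1932, 64/69)
c = (0, 14/5, 1/2)
Ac = (0, 0, 23/128)
Σ b_i: 5/84·1 + 25/1932·1 + 64/69·1 = 1 ✓
b·c: 25/1932·14/5 + 64/69·1/2 = 1/2 ✓
b·c²: 25/1932·196/25 + 64/69·1/4 = 1/3 ✓
b·Ac: 64/69·23/128 = 1/6 ✓; 3 stages ⇒ order 3.

3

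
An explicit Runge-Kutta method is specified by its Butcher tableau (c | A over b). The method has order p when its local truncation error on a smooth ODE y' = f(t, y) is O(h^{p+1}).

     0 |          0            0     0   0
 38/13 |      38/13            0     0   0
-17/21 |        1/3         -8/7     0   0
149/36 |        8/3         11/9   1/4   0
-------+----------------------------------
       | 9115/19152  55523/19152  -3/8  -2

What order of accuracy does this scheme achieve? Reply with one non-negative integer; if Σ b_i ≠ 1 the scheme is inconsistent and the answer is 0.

b = (9115/19152, 55523/19152, -3/8, -2)
c = (0, 38/13, -17/21, 149/36)
Ac = (0, 0, -304/91, 11041/3276)
Σ b_i: 9115/19152·1 + 55523/19152·1 + (-3/8)·1 + (-2)·1 = 1 ✓
b·c: 55523/19152·38/13 + (-3/8)·(-17/21) + (-2)·149/36 = 1/2 ✓
b·c²: 55523/19152·1444/169 + (-3/8)·289/441 + (-2)·22201/1296 = -2009351/206388 ≠ 1/3 ⇒ order 2.
b·Ac: (-3/8)·(-304/91) + (-2)·11041/3276 = -8989/1638 ≠ 1/6

2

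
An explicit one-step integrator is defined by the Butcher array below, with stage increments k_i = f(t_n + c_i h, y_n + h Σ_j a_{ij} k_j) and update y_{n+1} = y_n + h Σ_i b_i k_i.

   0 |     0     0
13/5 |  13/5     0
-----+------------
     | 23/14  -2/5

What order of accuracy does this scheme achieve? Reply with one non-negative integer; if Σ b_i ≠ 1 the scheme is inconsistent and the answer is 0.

0

b = (23/14, -2/5)
c = (0, 13/5)
Σ b_i: 23/14·1 + (-2/5)·1 = 87/70 ≠ 1 ⇒ order 0.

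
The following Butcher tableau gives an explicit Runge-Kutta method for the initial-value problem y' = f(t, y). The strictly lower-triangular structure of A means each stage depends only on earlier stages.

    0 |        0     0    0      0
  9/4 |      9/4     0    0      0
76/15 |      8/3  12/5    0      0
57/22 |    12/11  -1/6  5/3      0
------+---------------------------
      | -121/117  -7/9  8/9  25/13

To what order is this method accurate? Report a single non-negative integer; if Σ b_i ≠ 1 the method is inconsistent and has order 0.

1

b = (-121/117, -7/9, 8/9, 25/13)
c = (0, 9/4, 76/15, 57/22)
Ac = (0, 0, 27/5, 581/72)
Σ b_i: (-121/117)·1 + (-7/9)·1 + 8/9·1 + 25/13·1 = 1 ✓
b·c: (-7/9)·9/4 + 8/9·76/15 + 25/13·57/22 = 597391/77220 ≠ 1/2 ⇒ order 1.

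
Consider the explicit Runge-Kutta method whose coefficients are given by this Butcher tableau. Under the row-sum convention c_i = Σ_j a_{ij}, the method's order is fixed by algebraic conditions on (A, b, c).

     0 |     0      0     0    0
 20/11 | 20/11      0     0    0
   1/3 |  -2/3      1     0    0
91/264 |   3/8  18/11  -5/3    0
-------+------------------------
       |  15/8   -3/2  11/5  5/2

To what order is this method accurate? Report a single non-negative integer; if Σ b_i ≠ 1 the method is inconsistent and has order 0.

0

b = (15/8, -3/2, 11/5, 5/2)
c = (0, 20/11, 1/3, 91/264)
Ac = (0, 0, 20/11, 2635/1089)
Σ b_i: 15/8·1 + (-3/2)·1 + 11/5·1 + 5/2·1 = 203/40 ≠ 1 ⇒ order 0.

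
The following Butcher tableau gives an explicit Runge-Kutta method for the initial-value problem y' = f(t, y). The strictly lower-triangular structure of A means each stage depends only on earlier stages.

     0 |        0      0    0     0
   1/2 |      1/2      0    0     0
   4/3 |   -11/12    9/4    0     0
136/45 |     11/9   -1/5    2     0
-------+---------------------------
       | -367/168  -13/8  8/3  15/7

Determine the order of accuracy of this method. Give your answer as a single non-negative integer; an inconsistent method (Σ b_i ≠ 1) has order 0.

b = (-367/168, -13/8, 8/3, 15/7)
c = (0, 1/2, 4/3, 136/45)
Ac = (0, 0, 9/8, 77/30)
Σ b_i: (-367/168)·1 + (-13/8)·1 + 8/3·1 + 15/7·1 = 1 ✓
b·c: (-13/8)·1/2 + 8/3·4/3 + 15/7·136/45 = 9293/1008 ≠ 1/2 ⇒ order 1.

1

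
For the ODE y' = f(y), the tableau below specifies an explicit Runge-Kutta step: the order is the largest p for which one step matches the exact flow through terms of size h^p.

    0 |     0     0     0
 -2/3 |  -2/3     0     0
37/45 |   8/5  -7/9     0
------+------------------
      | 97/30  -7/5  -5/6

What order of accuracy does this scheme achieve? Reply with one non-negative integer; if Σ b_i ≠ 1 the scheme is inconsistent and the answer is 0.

1

b = (97/30, -7/5, -5/6)
c = (0, -2/3, 37/45)
Ac = (0, 0, 14/27)
Σ b_i: 97/30·1 + (-7/5)·1 + (-5/6)·1 = 1 ✓
b·c: (-7/5)·(-2/3) + (-5/6)·37/45 = 67/270 ≠ 1/2 ⇒ order 1.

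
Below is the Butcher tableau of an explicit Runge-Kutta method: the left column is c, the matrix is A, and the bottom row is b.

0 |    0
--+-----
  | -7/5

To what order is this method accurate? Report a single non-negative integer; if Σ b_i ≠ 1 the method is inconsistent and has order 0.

b = (-7/5)
c = (0)
Σ b_i: (-7/5)·1 = -7/5 ≠ 1 ⇒ order 0.

0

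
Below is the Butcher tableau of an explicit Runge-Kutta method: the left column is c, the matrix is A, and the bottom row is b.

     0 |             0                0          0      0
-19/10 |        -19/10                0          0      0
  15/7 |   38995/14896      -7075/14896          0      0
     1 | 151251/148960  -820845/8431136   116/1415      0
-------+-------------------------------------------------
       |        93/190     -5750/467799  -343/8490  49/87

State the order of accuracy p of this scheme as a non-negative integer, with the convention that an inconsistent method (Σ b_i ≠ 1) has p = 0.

4

b = (93/190, -5750/467799, -343/8490, 49/87)
c = (0, -19/10, 15/7, 1)
Ac = (0, 0, 1415/1568, 1131/3136)
Σ b_i: 93/190·1 + (-5750/467799)·1 + (-343/8490)·1 + 49/87·1 = 1 ✓
b·c: (-5750/467799)·(-19/10) + (-343/8490)·15/7 + 49/87·1 = 1/2 ✓
b·c²: (-5750/467799)·361/100 + (-343/8490)·225/49 + 49/87·1 = 1/3 ✓
b·Ac: (-343/8490)·1415/1568 + 49/87·1131/3136 = 1/6 ✓
b·c³: (-5750/467799)·(-6859/1000) + (-343/8490)·3375/343 + 49/87·1 = 1/4 ✓
b·(c∘Ac): (-343/8490)·21225/10976 + 49/87·1131/3136 = 1/8 ✓
b·Ac²: (-343/8490)·(-5377/3136) + 49/87·783/31360 = 1/12 ✓
b·A²c: 49/87·29/392 = 1/24 ✓; 4 stages ⇒ order 4.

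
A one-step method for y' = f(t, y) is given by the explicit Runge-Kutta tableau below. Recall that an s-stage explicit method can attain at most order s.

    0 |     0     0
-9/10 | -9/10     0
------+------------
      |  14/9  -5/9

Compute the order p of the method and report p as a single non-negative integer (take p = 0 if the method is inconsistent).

2

b = (14/9, -5/9)
c = (0, -9/10)
Σ b_i: 14/9·1 + (-5/9)·1 = 1 ✓
b·c: (-5/9)·(-9/10) = 1/2 ✓; 2 stages ⇒ order 2.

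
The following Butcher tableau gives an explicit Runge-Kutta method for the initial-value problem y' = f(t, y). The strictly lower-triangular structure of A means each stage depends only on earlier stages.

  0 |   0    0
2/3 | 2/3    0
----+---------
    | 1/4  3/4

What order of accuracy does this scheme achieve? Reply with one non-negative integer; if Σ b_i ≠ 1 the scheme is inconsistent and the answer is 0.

b = (1/4, 3/4)
c = (0, 2/3)
Σ b_i: 1/4·1 + 3/4·1 = 1 ✓
b·c: 3/4·2/3 = 1/2 ✓; 2 stages ⇒ order 2.

2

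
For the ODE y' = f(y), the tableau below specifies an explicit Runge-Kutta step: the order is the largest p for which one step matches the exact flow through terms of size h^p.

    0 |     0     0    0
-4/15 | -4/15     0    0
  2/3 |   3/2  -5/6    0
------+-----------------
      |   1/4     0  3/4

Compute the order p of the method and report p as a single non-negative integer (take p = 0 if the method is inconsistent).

3

b = (1/4, 0, 3/4)
c = (0, -4/15, 2/3)
Ac = (0, 0, 2/9)
Σ b_i: 1/4·1 + 3/4·1 = 1 ✓
b·c: 3/4·2/3 = 1/2 ✓
b·c²: 3/4·4/9 = 1/3 ✓
b·Ac: 3/4·2/9 = 1/6 ✓; 3 stages ⇒ order 3.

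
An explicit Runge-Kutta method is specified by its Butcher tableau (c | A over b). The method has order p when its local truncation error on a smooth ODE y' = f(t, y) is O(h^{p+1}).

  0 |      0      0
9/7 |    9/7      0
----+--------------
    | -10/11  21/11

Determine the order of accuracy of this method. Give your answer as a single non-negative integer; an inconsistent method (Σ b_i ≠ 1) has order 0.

b = (-10/11, 21/11)
c = (0, 9/7)
Σ b_i: (-10/11)·1 + 21/11·1 = 1 ✓
b·c: 21/11·9/7 = 27/11 ≠ 1/2 ⇒ order 1.

1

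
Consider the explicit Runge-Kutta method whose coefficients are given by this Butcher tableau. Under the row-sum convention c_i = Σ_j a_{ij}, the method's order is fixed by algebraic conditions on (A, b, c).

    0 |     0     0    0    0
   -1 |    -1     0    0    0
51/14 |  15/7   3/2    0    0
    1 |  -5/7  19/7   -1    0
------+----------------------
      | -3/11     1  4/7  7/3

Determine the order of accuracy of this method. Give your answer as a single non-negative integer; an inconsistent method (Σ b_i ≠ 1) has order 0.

b = (-3/11, 1, 4/7, 7/3)
c = (0, -1, 51/14, 1)
Ac = (0, 0, -3/2, -89/14)
Σ b_i: (-3/11)·1 + 1·1 + 4/7·1 + 7/3·1 = 839/231 ≠ 1 ⇒ order 0.

0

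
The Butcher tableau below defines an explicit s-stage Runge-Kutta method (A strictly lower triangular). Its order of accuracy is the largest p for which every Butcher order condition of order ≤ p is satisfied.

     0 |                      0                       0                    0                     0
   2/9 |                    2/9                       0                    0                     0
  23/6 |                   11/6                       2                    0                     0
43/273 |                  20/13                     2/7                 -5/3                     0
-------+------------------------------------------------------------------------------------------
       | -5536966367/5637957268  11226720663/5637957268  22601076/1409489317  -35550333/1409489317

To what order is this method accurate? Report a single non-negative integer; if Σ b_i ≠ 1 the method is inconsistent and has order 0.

3

b = (-5536966367/5637957268, 11226720663/5637957268, 22601076/1409489317, -35550333/1409489317)
c = (0, 2/9, 23/6, 43/273)
Ac = (0, 0, 4/9, -797/126)
Σ b_i: (-5536966367/5637957268)·1 + 11226720663/5637957268·1 + 22601076/1409489317·1 + (-35550333/1409489317)·1 = 1 ✓
b·c: 11226720663/5637957268·2/9 + 22601076/1409489317·23/6 + (-35550333/1409489317)·43/273 = 1/2 ✓
b·c²: 11226720663/5637957268·4/81 + 22601076/1409489317·529/36 + (-35550333/1409489317)·1849/74529 = 1/3 ✓
b·Ac: 22601076/1409489317·4/9 + (-35550333/1409489317)·(-797/126) = 1/6 ✓
b·c³: 11226720663/5637957268·8/729 + 22601076/1409489317·12167/216 + (-35550333/1409489317)·79507/20346417 = 6406631065607/6926230503738 ≠ 1/4 ⇒ order 3.
b·(c∘Ac): 22601076/1409489317·46/27 + (-35550333/1409489317)·(-34271/34398) = 1330643077/25370807706 ≠ 1/8
b·Ac²: 22601076/1409489317·8/81 + (-35550333/1409489317)·(-55513/2268) = 94217536993/152224846236 ≠ 1/12
b·A²c: (-35550333/1409489317)·(-20/27) = 26333580/1409489317 ≠ 1/24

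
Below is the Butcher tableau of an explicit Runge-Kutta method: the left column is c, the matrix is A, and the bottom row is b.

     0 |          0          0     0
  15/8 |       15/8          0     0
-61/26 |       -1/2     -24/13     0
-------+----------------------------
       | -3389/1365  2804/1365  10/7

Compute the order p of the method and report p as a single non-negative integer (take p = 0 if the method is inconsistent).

b = (-3389/1365, 2804/1365, 10/7)
c = (0, 15/8, -61/26)
Ac = (0, 0, -45/13)
Σ b_i: (-3389/1365)·1 + 2804/1365·1 + 10/7·1 = 1 ✓
b·c: 2804/1365·15/8 + 10/7·(-61/26) = 1/2 ✓
b·c²: 2804/1365·225/64 + 10/7·3721/676 = 285535/18928 ≠ 1/3 ⇒ order 2.
b·Ac: 10/7·(-45/13) = -450/91 ≠ 1/6

2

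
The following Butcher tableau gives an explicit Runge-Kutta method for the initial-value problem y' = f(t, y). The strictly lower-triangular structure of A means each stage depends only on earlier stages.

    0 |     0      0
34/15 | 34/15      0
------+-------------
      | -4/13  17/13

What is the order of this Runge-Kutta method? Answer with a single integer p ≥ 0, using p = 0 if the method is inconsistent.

1

b = (-4/13, 17/13)
c = (0, 34/15)
Σ b_i: (-4/13)·1 + 17/13·1 = 1 ✓
b·c: 17/13·34/15 = 578/195 ≠ 1/2 ⇒ order 1.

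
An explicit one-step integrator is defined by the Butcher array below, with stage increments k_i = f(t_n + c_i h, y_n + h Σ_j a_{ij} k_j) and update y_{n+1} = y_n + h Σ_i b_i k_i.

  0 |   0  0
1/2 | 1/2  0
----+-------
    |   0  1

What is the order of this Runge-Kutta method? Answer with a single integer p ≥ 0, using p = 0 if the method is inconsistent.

b = (0, 1)
c = (0, 1/2)
Σ b_i: 1·1 = 1 ✓
b·c: 1·1/2 = 1/2 ✓; 2 stages ⇒ order 2.

2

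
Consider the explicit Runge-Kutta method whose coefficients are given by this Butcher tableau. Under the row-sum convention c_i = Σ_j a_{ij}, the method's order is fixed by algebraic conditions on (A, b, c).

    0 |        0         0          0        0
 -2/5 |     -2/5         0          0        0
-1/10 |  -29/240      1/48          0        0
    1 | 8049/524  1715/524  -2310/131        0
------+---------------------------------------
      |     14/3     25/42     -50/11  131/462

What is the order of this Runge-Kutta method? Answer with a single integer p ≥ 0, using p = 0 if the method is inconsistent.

b = (14/3, 25/42, -50/11, 131/462)
c = (0, -2/5, -1/10, 1)
Ac = (0, 0, -1/120, 119/262)
Σ b_i: 14/3·1 + 25/42·1 + (-50/11)·1 + 131/462·1 = 1 ✓
b·c: 25/42·(-2/5) + (-50/11)·(-1/10) + 131/462·1 = 1/2 ✓
b·c²: 25/42·4/25 + (-50/11)·1/100 + 131/462·1 = 1/3 ✓
b·Ac: (-50/11)·(-1/120) + 131/462·119/262 = 1/6 ✓
b·c³: 25/42·(-8/125) + (-50/11)·(-1/1000) + 131/462·1 = 1/4 ✓
b·(c∘Ac): (-50/11)·1/1200 + 131/462·119/262 = 1/8 ✓
b·Ac²: (-50/11)·1/300 + 131/462·91/262 = 1/12 ✓
b·A²c: 131/462·77/524 = 1/24 ✓; 4 stages ⇒ order 4.

4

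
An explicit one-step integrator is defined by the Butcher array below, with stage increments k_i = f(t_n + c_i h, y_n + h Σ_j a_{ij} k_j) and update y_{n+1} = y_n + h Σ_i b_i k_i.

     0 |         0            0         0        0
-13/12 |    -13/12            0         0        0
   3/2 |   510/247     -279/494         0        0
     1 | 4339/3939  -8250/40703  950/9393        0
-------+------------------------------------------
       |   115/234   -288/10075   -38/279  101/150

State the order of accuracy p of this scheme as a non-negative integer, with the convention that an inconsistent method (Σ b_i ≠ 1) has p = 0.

4

b = (115/234, -288/10075, -38/279, 101/150)
c = (0, -13/12, 3/2, 1)
Ac = (0, 0, 93/152, 75/202)
Σ b_i: 115/234·1 + (-288/10075)·1 + (-38/279)·1 + 101/150·1 = 1 ✓
b·c: (-288/10075)·(-13/12) + (-38/279)·3/2 + 101/150·1 = 1/2 ✓
b·c²: (-288/10075)·169/144 + (-38/279)·9/4 + 101/150·1 = 1/3 ✓
b·Ac: (-38/279)·93/152 + 101/150·75/202 = 1/6 ✓
b·c³: (-288/10075)·(-2197/1728) + (-38/279)·27/8 + 101/150·1 = 1/4 ✓
b·(c∘Ac): (-38/279)·279/304 + 101/150·75/202 = 1/8 ✓
b·Ac²: (-38/279)·(-403/608) + 101/150·(-25/2424) = 1/12 ✓
b·A²c: 101/150·25/404 = 1/24 ✓; 4 stages ⇒ order 4.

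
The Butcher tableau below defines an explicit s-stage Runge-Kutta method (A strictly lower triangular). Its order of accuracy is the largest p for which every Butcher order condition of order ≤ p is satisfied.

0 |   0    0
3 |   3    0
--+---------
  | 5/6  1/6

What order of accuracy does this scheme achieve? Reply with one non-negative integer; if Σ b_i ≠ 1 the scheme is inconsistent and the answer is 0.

2

b = (5/6, 1/6)
c = (0, 3)
Σ b_i: 5/6·1 + 1/6·1 = 1 ✓
b·c: 1/6·3 = 1/2 ✓; 2 stages ⇒ order 2.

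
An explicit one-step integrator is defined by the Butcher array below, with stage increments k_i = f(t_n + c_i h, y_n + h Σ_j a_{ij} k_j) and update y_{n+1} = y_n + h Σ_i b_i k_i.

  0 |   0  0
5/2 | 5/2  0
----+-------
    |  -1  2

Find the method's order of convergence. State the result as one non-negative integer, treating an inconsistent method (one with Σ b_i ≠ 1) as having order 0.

b = (-1, 2)
c = (0, 5/2)
Σ b_i: (-1)·1 + 2·1 = 1 ✓
b·c: 2·5/2 = 5 ≠ 1/2 ⇒ order 1.

1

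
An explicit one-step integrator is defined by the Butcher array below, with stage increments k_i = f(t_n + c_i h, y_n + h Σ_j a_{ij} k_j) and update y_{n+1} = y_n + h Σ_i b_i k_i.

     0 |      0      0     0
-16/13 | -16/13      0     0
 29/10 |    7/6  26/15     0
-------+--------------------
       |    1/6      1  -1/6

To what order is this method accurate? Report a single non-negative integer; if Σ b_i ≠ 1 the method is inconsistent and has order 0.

b = (1/6, 1, -1/6)
c = (0, -16/13, 29/10)
Ac = (0, 0, -32/15)
Σ b_i: 1/6·1 + 1·1 + (-1/6)·1 = 1 ✓
b·c: 1·(-16/13) + (-1/6)·29/10 = -1337/780 ≠ 1/2 ⇒ order 1.

1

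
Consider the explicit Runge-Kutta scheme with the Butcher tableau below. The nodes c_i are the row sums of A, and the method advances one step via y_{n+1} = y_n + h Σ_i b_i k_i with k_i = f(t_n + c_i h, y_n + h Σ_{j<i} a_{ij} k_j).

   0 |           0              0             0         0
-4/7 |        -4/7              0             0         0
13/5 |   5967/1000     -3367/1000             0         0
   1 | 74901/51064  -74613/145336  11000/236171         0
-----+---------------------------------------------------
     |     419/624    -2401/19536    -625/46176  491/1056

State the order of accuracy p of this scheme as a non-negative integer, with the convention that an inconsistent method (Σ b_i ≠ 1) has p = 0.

4

b = (419/624, -2401/19536, -625/46176, 491/1056)
c = (0, -4/7, 13/5, 1)
Ac = (0, 0, 481/250, 407/982)
Σ b_i: 419/624·1 + (-2401/19536)·1 + (-625/46176)·1 + 491/1056·1 = 1 ✓
b·c: (-2401/19536)·(-4/7) + (-625/46176)·13/5 + 491/1056·1 = 1/2 ✓
b·c²: (-2401/19536)·16/49 + (-625/46176)·169/25 + 491/1056·1 = 1/3 ✓
b·Ac: (-625/46176)·481/250 + 491/1056·407/982 = 1/6 ✓
b·c³: (-2401/19536)·(-64/343) + (-625/46176)·2197/125 + 491/1056·1 = 1/4 ✓
b·(c∘Ac): (-625/46176)·6253/1250 + 491/1056·407/982 = 1/8 ✓
b·Ac²: (-625/46176)·(-962/875) + 491/1056·506/3437 = 1/12 ✓
b·A²c: 491/1056·44/491 = 1/24 ✓; 4 stages ⇒ order 4.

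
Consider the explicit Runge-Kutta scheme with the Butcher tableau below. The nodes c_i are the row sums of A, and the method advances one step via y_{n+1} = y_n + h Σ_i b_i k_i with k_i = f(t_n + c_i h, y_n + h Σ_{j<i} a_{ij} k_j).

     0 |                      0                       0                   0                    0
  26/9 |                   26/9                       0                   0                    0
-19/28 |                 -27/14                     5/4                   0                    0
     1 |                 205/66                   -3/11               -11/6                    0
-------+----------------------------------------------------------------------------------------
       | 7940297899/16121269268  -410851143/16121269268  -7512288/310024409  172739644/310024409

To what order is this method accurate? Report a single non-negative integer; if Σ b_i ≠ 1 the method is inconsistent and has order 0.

b = (7940297899/16121269268, -410851143/16121269268, -7512288/310024409, 172739644/310024409)
c = (0, 26/9, -19/28, 1)
Ac = (0, 0, 65/18, 281/616)
Σ b_i: 7940297899/16121269268·1 + (-410851143/16121269268)·1 + (-7512288/310024409)·1 + 172739644/310024409·1 = 1 ✓
b·c: (-410851143/16121269268)·26/9 + (-7512288/310024409)·(-19/28) + 172739644/310024409·1 = 1/2 ✓
b·c²: (-410851143/16121269268)·676/81 + (-7512288/310024409)·361/784 + 172739644/310024409·1 = 1/3 ✓
b·Ac: (-7512288/310024409)·65/18 + 172739644/310024409·281/616 = 1/6 ✓
b·c³: (-410851143/16121269268)·17576/729 + (-7512288/310024409)·(-6859/21952) + 172739644/310024409·1 = -5822621893/117189226602 ≠ 1/4 ⇒ order 3.
b·(c∘Ac): (-7512288/310024409)·(-1235/504) + 172739644/310024409·281/616 = 583239169/1860146454 ≠ 1/8
b·Ac²: (-7512288/310024409)·845/81 + 172739644/310024409·(-1453097/465696) = -103717011499/52084100712 ≠ 1/12
b·A²c: 172739644/310024409·(-715/108) = -30877211365/8370659043 ≠ 1/24

3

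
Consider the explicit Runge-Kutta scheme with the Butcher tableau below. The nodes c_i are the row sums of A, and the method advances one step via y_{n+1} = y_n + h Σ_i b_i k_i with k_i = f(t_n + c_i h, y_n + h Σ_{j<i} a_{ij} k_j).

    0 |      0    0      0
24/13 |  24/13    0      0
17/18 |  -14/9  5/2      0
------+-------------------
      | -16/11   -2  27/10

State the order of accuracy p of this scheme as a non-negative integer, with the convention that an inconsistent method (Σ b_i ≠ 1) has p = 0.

b = (-16/11, -2, 27/10)
c = (0, 24/13, 17/18)
Ac = (0, 0, 60/13)
Σ b_i: (-16/11)·1 + (-2)·1 + 27/10·1 = -83/110 ≠ 1 ⇒ order 0.

0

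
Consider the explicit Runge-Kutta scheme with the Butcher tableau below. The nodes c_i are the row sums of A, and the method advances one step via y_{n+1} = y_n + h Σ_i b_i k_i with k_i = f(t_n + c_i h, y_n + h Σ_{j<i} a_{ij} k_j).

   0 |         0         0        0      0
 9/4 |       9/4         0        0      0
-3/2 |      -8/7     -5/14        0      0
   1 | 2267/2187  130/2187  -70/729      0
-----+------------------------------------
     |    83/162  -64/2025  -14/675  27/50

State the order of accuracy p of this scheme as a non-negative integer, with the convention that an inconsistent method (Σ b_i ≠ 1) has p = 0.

4

b = (83/162, -64/2025, -14/675, 27/50)
c = (0, 9/4, -3/2, 1)
Ac = (0, 0, -45/56, 5/18)
Σ b_i: 83/162·1 + (-64/2025)·1 + (-14/675)·1 + 27/50·1 = 1 ✓
b·c: (-64/2025)·9/4 + (-14/675)·(-3/2) + 27/50·1 = 1/2 ✓
b·c²: (-64/2025)·81/16 + (-14/675)·9/4 + 27/50·1 = 1/3 ✓
b·Ac: (-14/675)·(-45/56) + 27/50·5/18 = 1/6 ✓
b·c³: (-64/2025)·729/64 + (-14/675)·(-27/8) + 27/50·1 = 1/4 ✓
b·(c∘Ac): (-14/675)·135/112 + 27/50·5/18 = 1/8 ✓
b·Ac²: (-14/675)·(-405/224) + 27/50·55/648 = 1/12 ✓
b·A²c: 27/50·25/324 = 1/24 ✓; 4 stages ⇒ order 4.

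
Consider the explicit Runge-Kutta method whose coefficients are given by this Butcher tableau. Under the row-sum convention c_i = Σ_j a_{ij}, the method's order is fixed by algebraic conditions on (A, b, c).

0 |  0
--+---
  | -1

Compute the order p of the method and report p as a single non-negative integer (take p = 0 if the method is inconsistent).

b = (-1)
c = (0)
Σ b_i: (-1)·1 = -1 ≠ 1 ⇒ order 0.

0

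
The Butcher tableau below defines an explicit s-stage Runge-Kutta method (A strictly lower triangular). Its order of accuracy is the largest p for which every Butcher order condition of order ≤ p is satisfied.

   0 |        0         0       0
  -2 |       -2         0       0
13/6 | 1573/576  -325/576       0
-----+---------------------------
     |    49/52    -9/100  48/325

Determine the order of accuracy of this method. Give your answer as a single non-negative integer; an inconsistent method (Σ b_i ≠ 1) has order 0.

3

b = (49/52, -9/100, 48/325)
c = (0, -2, 13/6)
Ac = (0, 0, 325/288)
Σ b_i: 49/52·1 + (-9/100)·1 + 48/325·1 = 1 ✓
b·c: (-9/100)·(-2) + 48/325·13/6 = 1/2 ✓
b·c²: (-9/100)·4 + 48/325·169/36 = 1/3 ✓
b·Ac: 48/325·325/288 = 1/6 ✓; 3 stages ⇒ order 3.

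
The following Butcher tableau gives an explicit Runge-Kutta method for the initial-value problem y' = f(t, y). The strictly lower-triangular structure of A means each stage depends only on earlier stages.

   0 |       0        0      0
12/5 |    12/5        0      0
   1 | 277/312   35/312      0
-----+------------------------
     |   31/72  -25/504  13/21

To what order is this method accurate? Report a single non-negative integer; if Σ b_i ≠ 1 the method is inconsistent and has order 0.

b = (31/72, -25/504, 13/21)
c = (0, 12/5, 1)
Ac = (0, 0, 7/26)
Σ b_i: 31/72·1 + (-25/504)·1 + 13/21·1 = 1 ✓
b·c: (-25/504)·12/5 + 13/21·1 = 1/2 ✓
b·c²: (-25/504)·144/25 + 13/21·1 = 1/3 ✓
b·Ac: 13/21·7/26 = 1/6 ✓; 3 stages ⇒ order 3.

3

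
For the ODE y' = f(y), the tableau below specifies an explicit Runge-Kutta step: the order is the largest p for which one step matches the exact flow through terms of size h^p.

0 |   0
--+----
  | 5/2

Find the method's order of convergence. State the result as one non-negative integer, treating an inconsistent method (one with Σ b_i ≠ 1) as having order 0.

b = (5/2)
c = (0)
Σ b_i: 5/2·1 = 5/2 ≠ 1 ⇒ order 0.

0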